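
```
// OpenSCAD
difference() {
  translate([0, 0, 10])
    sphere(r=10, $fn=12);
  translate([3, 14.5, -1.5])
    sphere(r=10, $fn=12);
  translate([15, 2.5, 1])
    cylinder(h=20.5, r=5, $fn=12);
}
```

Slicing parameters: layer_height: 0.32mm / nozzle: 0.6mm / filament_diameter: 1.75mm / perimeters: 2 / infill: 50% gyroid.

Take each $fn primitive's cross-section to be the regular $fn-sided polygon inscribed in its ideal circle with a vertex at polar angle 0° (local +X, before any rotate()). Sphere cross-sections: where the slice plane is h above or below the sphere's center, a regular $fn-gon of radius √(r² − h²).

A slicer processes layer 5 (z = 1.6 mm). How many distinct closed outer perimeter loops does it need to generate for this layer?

1

At z = 1.6 mm: the sphere: section is a regular 12-gon, circumradius = √(r²−h²) = √(10²−8.4²) = 5.426; the sphere at (3, 14.5): section is a regular 12-gon, circumradius = √(r²−h²) = √(10²−3.1²) = 9.507; the cylinder at (15, 2.5): section is a regular 12-gon, circumradius r=5; Subtracting the remaining from the first: starting from the r=10 sphere, the r=10 sphere at (3, 14.5) misses the remaining region (no effect); the r=5 cylinder at (15, 2.5) misses the remaining region (no effect) — 1 connected region. The result has 1 disconnected region.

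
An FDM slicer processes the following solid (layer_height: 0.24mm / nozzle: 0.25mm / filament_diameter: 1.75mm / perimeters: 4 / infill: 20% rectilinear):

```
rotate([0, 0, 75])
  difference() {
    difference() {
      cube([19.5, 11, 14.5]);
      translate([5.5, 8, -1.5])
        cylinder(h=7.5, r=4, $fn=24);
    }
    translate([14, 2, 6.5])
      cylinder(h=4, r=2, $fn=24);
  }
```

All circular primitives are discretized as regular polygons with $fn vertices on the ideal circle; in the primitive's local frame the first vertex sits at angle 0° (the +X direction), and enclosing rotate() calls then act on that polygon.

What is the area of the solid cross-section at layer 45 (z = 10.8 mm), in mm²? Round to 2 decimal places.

At z = 10.8 mm: the 19.5×11 cube contributes its full rectangle (area 214.50 mm²); the cylinder at (5.5, 8) is not intersected at this z (z outside [-1.5, 6]); Subtracting the remaining from the first: none of the subtracted shapes is present at this height, so the 19.5×11 cube is unchanged — area = 214.50 mm²; the cylinder at (14, 2) does not reach this height (z outside [6.5, 10.5]); After the difference (first − rest): none of the subtracted shapes is present at this height, so that combined region is unchanged — area = 214.50 mm²; (whole slice rotated 75° about Z — lengths, areas and connectivity unchanged). Overall, the cross-section is a single solid region. Net area = 214.50 mm².

214.50 mm²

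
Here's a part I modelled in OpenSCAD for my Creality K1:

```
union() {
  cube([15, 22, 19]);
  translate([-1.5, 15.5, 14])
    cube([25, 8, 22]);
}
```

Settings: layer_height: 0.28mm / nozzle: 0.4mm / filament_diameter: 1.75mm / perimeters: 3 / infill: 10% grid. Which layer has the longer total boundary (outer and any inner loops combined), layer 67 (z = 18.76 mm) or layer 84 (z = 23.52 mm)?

layer 67 (z = 18.76 mm)

Layer 67 (z = 18.76): the cube (footprint 15×22) is included at this height (perimeter 74.00 mm); the cube at (-1.5, 15.5) is present — its section is the full 25×8 rectangle (perimeter 66.00 mm); Merging all regions: the regions partially overlap (shared area 97.50 mm²), so the edge portions inside another operand are dropped and the merged outline is re-measured after clipping — boundary = 97.00 mm. So its perimeter = 97.00 mm. Layer 84 (z = 23.52): the cube is not intersected at this z (z outside [0, 19]); the 25×8 cube at (-1.5, 15.5) contributes its full rectangle (perimeter 66.00 mm); Combining (union): only the 25×8 cube at (-1.5, 15.5) is present, so the union is just that shape — boundary = 66.00 mm. So its perimeter = 66.00 mm. Layer 67 is larger (97.00 vs 66.00 mm).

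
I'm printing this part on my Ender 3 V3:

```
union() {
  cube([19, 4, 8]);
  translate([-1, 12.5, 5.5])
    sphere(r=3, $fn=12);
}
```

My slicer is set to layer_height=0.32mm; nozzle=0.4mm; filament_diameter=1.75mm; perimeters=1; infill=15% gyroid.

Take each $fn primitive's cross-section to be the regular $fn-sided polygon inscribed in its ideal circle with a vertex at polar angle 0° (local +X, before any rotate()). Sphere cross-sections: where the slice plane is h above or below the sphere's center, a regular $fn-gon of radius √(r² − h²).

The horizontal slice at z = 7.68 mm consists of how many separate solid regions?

2

At z = 7.68 mm: the cube is present — its section is the full 19×4 rectangle; the sphere at (-1, 12.5): section is a regular 12-gon, circumradius = √(r²−h²) = √(3²−2.18²) = 2.061; Taking the union: the 2 present regions are separate (no shared area or edge), so areas and boundary lengths simply add and each stays a separate island — 2 connected regions. The result has 2 disconnected regions.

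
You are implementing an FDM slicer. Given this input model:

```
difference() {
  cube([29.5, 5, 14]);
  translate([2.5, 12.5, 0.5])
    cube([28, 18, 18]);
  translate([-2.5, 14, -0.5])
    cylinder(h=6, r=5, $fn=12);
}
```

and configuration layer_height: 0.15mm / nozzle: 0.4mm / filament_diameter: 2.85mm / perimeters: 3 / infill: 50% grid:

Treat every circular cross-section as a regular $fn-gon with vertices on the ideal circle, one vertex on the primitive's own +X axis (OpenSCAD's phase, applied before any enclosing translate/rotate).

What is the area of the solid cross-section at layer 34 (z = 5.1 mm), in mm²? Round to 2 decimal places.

At z = 5.1 mm: the 29.5×5 cube contributes its full rectangle (area 147.50 mm²); the cube at (2.5, 12.5) (footprint 28×18) is included at this height (area 504.00 mm²); the r=5 cylinder at (-2.5, 14) contributes a regular 12-gon of circumradius 5 (area = (12/2)·5.000²·sin(360°/12) = 75.00 mm²); Subtracting the remaining from the first: starting from the 29.5×5 cube (147.50 mm²), the 28×18 cube at (2.5, 12.5) misses the remaining region (no effect); the r=5 cylinder at (-2.5, 14) misses the remaining region (no effect) — area = 147.50 mm². Overall, the cross-section is a single solid region. Net area = 147.50 mm².

147.50 mm²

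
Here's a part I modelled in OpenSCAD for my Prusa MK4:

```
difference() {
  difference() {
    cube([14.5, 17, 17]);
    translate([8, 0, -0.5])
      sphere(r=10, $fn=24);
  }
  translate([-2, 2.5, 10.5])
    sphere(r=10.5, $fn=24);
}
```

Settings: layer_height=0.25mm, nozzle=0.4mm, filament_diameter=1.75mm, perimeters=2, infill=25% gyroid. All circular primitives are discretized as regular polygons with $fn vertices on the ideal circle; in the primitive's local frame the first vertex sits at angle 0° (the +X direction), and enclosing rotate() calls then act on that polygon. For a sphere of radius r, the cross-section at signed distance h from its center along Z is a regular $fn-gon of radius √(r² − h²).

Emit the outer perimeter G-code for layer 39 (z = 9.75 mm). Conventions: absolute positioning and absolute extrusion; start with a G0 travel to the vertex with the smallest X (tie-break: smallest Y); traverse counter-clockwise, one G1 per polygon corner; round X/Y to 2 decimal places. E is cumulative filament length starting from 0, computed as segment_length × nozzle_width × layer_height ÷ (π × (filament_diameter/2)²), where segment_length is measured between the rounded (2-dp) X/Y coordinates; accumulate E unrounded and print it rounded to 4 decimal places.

G0 X0.00 Y12.71 Z9.75
G1 X0.71 Y12.62 E0.0298
G1 X3.24 Y11.57 E0.1436
G1 X5.41 Y9.91 E0.2572
G1 X7.07 Y7.74 E0.3708
G1 X8.12 Y5.21 E0.4847
G1 X8.47 Y2.50 E0.5983
G1 X8.14 Y0.00 E0.7031
G1 X14.50 Y0.00 E0.9676
G1 X14.50 Y17.00 E1.6743
G1 X0.00 Y17.00 E2.2772
G1 X0.00 Y12.71 E2.4555

At z = 9.75 mm: the cube is present — its section is the full 14.5×17 rectangle; the sphere at (8, 0) does not reach this height (|z−center|=10.250 > r=10); Taking the first minus the rest: none of the subtracted shapes is present at this height, so the 14.5×17 cube is unchanged — 1 connected region; the sphere at (-2, 2.5): section is a regular 24-gon, circumradius = √(r²−h²) = √(10.5²−0.75²) = 10.473; After the difference (first − rest): starting from the result so far, the r=10.5 sphere at (-2, 2.5) partially overlaps it — only the 85.26 mm² overlap (of its 340.67 mm²) is removed, clipping the outline — 1 connected region. The outline is a single polygon with 11 vertices. Extrusion per mm of travel: 0.4 × 0.25 / (π × 0.875²) = 0.041575. Accumulating E over each segment gives final E = 2.4555.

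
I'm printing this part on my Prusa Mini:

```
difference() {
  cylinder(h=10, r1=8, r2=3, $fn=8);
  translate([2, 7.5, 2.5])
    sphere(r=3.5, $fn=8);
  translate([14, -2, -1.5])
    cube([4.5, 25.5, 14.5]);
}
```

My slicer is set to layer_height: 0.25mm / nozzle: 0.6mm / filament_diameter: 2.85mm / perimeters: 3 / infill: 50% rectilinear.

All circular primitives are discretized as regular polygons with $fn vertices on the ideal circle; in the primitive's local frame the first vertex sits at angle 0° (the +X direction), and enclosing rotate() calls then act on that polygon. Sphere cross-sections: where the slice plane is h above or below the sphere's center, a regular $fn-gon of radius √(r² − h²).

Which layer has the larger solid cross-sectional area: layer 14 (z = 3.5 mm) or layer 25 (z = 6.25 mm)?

layer 14 (z = 3.5 mm)

Layer 14 (z = 3.5): the cone (r1=8→r2=3) has section circumradius 6.250 here — a regular 8-gon (area = (8/2)·6.250²·sin(360°/8) = 110.49 mm²); the r=3.5 sphere at (2, 7.5) contributes a regular 8-gon of circumradius √(3.5²−1²) = 3.354 (area = (8/2)·3.354²·sin(360°/8) = 31.82 mm²); the cube at (14, -2) (footprint 4.5×25.5) is included at this height (area 114.75 mm²); After the difference (first − rest): starting from the cone (110.49 mm²), the r=3.5 sphere at (2, 7.5) partially overlaps it — only the 4.12 mm² overlap (of its 31.82 mm²) is removed, clipping the outline; the 4.5×25.5 cube at (14, -2) misses the remaining region (no effect) — area = 106.37 mm². So its area = 106.37 mm². Layer 25 (z = 6.25): the cone: at t=0.625 of its height the radius interpolates to r₁+(r₂−r₁)t = 4.875, giving a regular 8-gon of that circumradius (area = (8/2)·4.875²·sin(360°/8) = 67.22 mm²); the sphere at (2, 7.5) does not reach this height (|z−center|=3.750 > r=3.5); the cube at (14, -2) (footprint 4.5×25.5) is included at this height (area 114.75 mm²); Taking the first minus the rest: starting from the cone (67.22 mm²), the 4.5×25.5 cube at (14, -2) misses the remaining region (no effect) — area = 67.22 mm². So its area = 67.22 mm². Layer 14 is larger (106.37 vs 67.22 mm²).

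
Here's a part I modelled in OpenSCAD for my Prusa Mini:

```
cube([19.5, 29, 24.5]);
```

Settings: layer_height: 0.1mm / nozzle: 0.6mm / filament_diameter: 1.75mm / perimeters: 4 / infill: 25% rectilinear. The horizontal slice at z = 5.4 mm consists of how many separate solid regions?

1

At z = 5.4 mm: the 19.5×29 cube contributes its full rectangle. The result has 1 disconnected region.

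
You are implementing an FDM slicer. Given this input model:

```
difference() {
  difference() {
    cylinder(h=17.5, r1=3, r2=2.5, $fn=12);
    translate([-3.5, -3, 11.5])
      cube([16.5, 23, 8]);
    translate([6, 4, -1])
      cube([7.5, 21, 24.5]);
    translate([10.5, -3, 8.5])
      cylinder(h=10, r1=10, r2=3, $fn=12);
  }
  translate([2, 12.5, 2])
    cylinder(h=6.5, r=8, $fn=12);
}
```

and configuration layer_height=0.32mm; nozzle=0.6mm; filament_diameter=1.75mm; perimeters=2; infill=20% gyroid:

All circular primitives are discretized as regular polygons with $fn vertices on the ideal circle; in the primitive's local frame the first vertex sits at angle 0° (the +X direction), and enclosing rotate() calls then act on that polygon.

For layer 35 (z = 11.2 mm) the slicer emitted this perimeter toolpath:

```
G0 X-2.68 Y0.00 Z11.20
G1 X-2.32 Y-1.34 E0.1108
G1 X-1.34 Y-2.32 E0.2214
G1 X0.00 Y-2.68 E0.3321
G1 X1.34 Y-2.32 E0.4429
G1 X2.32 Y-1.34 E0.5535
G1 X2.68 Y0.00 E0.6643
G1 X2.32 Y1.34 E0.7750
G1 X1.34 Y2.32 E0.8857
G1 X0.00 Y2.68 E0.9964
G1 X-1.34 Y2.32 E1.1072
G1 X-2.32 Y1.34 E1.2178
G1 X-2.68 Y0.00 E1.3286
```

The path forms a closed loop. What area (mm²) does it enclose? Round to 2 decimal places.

21.54 mm²

Apply the shoelace formula to the sequence of (X, Y) vertices; enclosed area = 21.54 mm².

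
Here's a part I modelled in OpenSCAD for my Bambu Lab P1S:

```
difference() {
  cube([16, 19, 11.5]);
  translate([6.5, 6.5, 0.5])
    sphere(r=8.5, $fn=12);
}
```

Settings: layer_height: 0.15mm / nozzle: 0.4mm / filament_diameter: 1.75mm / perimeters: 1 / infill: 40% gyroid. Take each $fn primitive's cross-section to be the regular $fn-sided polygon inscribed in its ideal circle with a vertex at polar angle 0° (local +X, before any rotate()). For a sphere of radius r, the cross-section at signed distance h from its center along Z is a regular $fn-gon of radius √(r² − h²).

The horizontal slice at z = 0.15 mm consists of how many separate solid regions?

At z = 0.15 mm: the 16×19 cube contributes its full rectangle; the r=8.5 sphere at (6.5, 6.5) slices to a regular 12-gon of circumradius 8.493 (√(r²−h²) with h=0.35 from center); After the difference (first − rest): starting from the 16×19 cube, the r=8.5 sphere at (6.5, 6.5) partially overlaps it — only the 190.74 mm² overlap (of its 216.38 mm²) is removed, clipping the outline — 2 connected regions. The result has 2 disconnected regions.

2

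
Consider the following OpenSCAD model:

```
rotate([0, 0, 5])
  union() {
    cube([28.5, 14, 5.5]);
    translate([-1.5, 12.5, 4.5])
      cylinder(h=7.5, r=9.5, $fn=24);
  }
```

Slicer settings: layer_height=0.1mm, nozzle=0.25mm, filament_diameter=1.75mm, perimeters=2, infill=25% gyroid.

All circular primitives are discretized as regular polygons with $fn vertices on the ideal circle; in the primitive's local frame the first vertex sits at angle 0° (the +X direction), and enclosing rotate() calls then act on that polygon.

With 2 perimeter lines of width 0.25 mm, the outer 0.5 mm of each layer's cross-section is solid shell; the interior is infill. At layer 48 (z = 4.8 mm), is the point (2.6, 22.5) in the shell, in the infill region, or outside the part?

At z = 4.8 mm: the 28.5×14 cube contributes its full rectangle; the cylinder at (-1.5, 12.5): section is a regular 24-gon, circumradius r=9.5; Combining (union): the regions partially overlap (shared area 67.83 mm²), so overlapping operands fuse into one piece — 1 connected region; (rotated 5° about Z; rotation is an isometry so areas/perimeters/island counts are preserved). Overall, the cross-section is a single solid region. Undo the 5° rotation: the query point maps to (4.551, 22.188) in the un-rotated model frame. The nearest boundary edge runs (3.25, 20.73)→(5.22, 19.22); distance from the point to it = 1.95 mm. The point is not inside any of the regions above, so it lies outside the cross-section (1.95 mm from the nearest boundary).

outside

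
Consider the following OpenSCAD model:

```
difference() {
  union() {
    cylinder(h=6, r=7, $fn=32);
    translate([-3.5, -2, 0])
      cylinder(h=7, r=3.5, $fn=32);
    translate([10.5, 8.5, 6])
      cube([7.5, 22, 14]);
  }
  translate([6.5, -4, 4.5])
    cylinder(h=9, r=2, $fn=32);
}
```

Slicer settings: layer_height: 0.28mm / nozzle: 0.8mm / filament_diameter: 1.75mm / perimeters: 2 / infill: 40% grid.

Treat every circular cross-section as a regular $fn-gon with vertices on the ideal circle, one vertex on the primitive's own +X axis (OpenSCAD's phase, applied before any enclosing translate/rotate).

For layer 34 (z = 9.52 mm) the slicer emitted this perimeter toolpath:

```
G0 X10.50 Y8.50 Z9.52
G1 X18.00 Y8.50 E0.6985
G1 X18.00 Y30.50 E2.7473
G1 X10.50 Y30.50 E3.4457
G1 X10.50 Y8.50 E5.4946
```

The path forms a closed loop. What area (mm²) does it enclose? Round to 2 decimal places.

Apply the shoelace formula to the sequence of (X, Y) vertices; enclosed area = 165.00 mm².

165.00 mm²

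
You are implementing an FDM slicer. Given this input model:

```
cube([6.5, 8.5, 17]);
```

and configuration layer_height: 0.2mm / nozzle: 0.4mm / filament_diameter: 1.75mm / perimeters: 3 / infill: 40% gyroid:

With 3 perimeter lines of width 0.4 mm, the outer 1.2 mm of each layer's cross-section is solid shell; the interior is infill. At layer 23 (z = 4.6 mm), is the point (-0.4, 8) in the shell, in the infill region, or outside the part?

outside

At z = 4.6 mm: the cube is present — its section is the full 6.5×8.5 rectangle. Overall, the cross-section is a single solid region. The nearest boundary edge runs (0.00, 8.50)→(0.00, 0.00); distance from the point to it = 0.40 mm. The point is not inside any of the regions above, so it lies outside the cross-section (0.40 mm from the nearest boundary).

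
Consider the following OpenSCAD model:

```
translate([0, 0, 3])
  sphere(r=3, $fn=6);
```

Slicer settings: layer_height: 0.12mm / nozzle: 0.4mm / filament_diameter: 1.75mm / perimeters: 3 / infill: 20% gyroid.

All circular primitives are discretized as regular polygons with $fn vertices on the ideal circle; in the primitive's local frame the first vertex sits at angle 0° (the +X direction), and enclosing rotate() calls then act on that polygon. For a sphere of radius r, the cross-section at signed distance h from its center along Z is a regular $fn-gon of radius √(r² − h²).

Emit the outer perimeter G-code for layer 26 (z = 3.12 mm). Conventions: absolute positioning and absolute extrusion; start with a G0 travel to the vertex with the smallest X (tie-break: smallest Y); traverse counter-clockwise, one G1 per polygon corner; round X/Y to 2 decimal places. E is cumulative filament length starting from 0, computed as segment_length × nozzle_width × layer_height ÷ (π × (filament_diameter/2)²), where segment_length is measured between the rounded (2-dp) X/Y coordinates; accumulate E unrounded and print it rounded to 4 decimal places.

At z = 3.12 mm: the r=3 sphere contributes a regular 6-gon of circumradius √(3²−0.12²) = 2.998. The outline is a single polygon with 6 vertices. Extrusion per mm of travel: 0.4 × 0.12 / (π × 0.875²) = 0.019956. Accumulating E over each segment gives final E = 0.3593.

G0 X-3.00 Y0.00 Z3.12
G1 X-1.50 Y-2.60 E0.0599
G1 X1.50 Y-2.60 E0.1198
G1 X3.00 Y0.00 E0.1797
G1 X1.50 Y2.60 E0.2396
G1 X-1.50 Y2.60 E0.2994
G1 X-3.00 Y0.00 E0.3593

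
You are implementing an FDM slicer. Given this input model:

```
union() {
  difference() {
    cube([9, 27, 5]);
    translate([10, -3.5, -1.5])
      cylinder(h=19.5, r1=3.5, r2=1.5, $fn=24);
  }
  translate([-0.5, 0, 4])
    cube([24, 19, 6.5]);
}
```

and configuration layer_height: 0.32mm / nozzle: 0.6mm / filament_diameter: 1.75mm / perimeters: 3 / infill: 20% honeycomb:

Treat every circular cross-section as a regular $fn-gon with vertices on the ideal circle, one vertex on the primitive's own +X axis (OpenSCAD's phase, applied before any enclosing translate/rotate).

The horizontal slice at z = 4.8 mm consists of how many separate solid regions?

At z = 4.8 mm: the 9×27 cube contributes its full rectangle; the cone at (10, -3.5): at t=0.323 of its height the radius interpolates to r₁+(r₂−r₁)t = 2.854, giving a regular 24-gon of that circumradius; Taking the first minus the rest: starting from the 9×27 cube, the cone at (10, -3.5) misses the remaining region (no effect) — 1 connected region; the cube at (-0.5, 0) is present — its section is the full 24×19 rectangle; Merging all regions: the regions partially overlap (shared area 171.00 mm²), so overlapping operands fuse into one piece — 1 connected region. The result has 1 disconnected region.

1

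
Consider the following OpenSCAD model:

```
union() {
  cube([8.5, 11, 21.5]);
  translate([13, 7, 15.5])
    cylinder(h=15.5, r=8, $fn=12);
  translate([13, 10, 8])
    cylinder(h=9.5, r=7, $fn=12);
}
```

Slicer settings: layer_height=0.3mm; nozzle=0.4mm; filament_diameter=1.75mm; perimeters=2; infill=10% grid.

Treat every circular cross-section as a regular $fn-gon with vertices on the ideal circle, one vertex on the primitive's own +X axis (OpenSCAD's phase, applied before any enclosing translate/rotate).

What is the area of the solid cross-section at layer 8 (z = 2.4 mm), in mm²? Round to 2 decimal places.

93.50 mm²

At z = 2.4 mm: the cube is present — its section is the full 8.5×11 rectangle (area 93.50 mm²); the cylinder at (13, 7) does not reach this height (z outside [15.5, 31]); the cylinder at (13, 10) does not reach this height (z outside [8, 17.5]); Taking the union: only the 8.5×11 cube is present, so the union is just that shape — area = 93.50 mm². Overall, the cross-section is a single solid region. Net area = 93.50 mm².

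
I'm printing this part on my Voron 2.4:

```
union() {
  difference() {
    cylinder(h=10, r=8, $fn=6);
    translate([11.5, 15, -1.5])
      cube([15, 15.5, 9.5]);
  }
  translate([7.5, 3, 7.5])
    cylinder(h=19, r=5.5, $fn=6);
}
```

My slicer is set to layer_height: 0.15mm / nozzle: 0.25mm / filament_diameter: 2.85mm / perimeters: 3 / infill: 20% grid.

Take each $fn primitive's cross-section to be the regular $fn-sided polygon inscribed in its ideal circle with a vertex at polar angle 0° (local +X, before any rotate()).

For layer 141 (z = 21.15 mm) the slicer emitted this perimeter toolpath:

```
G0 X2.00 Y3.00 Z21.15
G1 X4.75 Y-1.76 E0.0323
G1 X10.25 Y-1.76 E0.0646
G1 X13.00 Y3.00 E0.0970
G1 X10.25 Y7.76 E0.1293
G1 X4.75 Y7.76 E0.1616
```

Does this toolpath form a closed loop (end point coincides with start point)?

Start point (G0): (2.00, 3.00). End point (last G1): the path does not return to the start — open.

no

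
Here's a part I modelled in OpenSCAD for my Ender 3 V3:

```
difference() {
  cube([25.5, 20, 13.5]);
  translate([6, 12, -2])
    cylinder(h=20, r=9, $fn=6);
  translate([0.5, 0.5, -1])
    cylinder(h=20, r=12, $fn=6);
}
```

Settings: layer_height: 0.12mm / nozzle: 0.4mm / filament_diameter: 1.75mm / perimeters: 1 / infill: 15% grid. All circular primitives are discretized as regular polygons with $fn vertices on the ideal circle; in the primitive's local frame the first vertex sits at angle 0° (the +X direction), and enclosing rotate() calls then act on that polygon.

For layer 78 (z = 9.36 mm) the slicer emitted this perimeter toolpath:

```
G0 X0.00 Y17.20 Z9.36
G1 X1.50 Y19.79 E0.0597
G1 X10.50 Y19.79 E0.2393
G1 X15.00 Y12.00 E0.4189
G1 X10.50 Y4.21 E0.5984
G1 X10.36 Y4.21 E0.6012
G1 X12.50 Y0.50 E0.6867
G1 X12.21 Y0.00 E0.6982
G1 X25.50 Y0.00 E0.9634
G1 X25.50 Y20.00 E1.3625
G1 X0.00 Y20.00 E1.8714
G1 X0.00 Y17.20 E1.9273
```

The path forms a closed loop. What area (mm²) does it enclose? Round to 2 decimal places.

Apply the shoelace formula to the sequence of (X, Y) vertices; enclosed area = 264.71 mm².

264.71 mm²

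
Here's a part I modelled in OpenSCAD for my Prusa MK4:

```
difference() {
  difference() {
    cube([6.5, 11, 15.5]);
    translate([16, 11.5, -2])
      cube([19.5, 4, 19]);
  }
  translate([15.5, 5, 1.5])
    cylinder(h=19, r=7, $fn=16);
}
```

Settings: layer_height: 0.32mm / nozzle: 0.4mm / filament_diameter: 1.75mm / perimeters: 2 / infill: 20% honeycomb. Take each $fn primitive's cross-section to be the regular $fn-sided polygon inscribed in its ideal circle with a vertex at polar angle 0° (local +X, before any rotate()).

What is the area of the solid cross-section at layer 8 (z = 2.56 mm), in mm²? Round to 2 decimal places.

71.50 mm²

At z = 2.56 mm: the cube is present — its section is the full 6.5×11 rectangle (area 71.50 mm²); the cube at (16, 11.5) is present — its section is the full 19.5×4 rectangle (area 78.00 mm²); Taking the first minus the rest: starting from the 6.5×11 cube (71.50 mm²), the 19.5×4 cube at (16, 11.5) misses the remaining region (no effect) — area = 71.50 mm²; the r=7 cylinder at (15.5, 5) contributes a regular 16-gon of circumradius 7 (area = (16/2)·7.000²·sin(360°/16) = 150.01 mm²); After the difference (first − rest): starting from that combined region (71.50 mm²), the r=7 cylinder at (15.5, 5) misses the remaining region (no effect) — area = 71.50 mm². Overall, the cross-section is a single solid region. Net area = 71.50 mm².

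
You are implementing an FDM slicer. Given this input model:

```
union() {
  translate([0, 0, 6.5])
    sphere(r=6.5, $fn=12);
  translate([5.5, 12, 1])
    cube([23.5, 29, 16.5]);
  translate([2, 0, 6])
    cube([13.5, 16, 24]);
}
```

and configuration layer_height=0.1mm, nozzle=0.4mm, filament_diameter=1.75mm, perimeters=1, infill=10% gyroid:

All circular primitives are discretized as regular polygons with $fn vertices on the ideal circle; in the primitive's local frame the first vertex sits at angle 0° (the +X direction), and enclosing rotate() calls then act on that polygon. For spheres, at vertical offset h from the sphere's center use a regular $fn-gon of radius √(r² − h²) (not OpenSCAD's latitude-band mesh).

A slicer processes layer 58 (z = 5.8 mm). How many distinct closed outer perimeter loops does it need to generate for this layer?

At z = 5.8 mm: the r=6.5 sphere slices to a regular 12-gon of circumradius 6.462 (√(r²−h²) with h=0.7 from center); the cube at (5.5, 12) (footprint 23.5×29) is included at this height; the cube at (2, 0) does not reach this height (z outside [6, 30]); Merging all regions: the 2 present regions are separate (no shared area or edge), so areas and boundary lengths simply add and each stays a separate island — 2 connected regions. The result has 2 disconnected regions.

2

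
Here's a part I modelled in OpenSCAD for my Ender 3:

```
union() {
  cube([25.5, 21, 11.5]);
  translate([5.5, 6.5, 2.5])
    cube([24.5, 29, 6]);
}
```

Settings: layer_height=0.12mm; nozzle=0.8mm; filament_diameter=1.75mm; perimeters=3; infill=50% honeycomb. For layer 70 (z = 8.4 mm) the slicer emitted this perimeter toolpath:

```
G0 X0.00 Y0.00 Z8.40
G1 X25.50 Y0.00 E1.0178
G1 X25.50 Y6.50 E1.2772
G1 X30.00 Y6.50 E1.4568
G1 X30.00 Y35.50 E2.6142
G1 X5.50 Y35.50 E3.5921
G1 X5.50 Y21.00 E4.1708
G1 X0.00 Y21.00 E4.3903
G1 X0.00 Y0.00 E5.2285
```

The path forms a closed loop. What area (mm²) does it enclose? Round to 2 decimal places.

956.00 mm²

Apply the shoelace formula to the sequence of (X, Y) vertices; enclosed area = 956.00 mm².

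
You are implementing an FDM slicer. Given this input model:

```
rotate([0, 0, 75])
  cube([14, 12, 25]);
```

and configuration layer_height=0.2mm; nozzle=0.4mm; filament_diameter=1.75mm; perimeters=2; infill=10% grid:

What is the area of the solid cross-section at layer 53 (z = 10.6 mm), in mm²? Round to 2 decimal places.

At z = 10.6 mm: the cube (footprint 14×12) is included at this height (area 168.00 mm²); (rotated 75° about Z; rotation is an isometry so areas/perimeters/island counts are preserved). Overall, the cross-section is a single solid region. Net area = 168.00 mm².

168.00 mm²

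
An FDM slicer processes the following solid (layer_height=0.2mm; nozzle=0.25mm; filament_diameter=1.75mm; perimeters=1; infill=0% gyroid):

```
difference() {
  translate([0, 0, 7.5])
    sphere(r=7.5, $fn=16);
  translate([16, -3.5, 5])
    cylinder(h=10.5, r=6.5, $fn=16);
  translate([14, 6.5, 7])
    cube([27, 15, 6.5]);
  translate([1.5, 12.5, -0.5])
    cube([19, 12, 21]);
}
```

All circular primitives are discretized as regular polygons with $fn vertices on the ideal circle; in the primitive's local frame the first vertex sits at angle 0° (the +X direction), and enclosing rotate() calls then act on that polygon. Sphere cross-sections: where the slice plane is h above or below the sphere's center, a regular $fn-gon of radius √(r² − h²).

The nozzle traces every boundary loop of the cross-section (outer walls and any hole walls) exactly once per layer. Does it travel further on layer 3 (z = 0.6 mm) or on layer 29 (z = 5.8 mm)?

layer 29 (z = 5.8 mm)

Layer 3 (z = 0.6): the r=7.5 sphere slices to a regular 16-gon of circumradius 2.939 (√(r²−h²) with h=6.9 from center) (perimeter = 2·16·2.939·sin(180°/16) = 18.35 mm); the cylinder at (16, -3.5) is absent (z outside [5, 15.5]); the cube at (14, 6.5) is not intersected at this z (z outside [7, 13.5]); the 19×12 cube at (1.5, 12.5) contributes its full rectangle (perimeter 62.00 mm); After the difference (first − rest): starting from the r=7.5 sphere, the 19×12 cube at (1.5, 12.5) misses the remaining region (no effect) — boundary = 18.35 mm. So its perimeter = 18.35 mm. Layer 29 (z = 5.8): the sphere: section is a regular 16-gon, circumradius = √(r²−h²) = √(7.5²−1.7²) = 7.305 (perimeter = 2·16·7.305·sin(180°/16) = 45.60 mm); the r=6.5 cylinder at (16, -3.5) gives a regular 16-gon of circumradius 6.5 (constant along its height) (perimeter = 2·16·6.500·sin(180°/16) = 40.58 mm); the cube at (14, 6.5) is not intersected at this z (z outside [7, 13.5]); the 19×12 cube at (1.5, 12.5) contributes its full rectangle (perimeter 62.00 mm); Subtracting the remaining from the first: starting from the r=7.5 sphere, the r=6.5 cylinder at (16, -3.5) misses the remaining region (no effect); the 19×12 cube at (1.5, 12.5) misses the remaining region (no effect) — boundary = 45.60 mm. So its perimeter = 45.60 mm. Layer 29 is larger (45.60 vs 18.35 mm).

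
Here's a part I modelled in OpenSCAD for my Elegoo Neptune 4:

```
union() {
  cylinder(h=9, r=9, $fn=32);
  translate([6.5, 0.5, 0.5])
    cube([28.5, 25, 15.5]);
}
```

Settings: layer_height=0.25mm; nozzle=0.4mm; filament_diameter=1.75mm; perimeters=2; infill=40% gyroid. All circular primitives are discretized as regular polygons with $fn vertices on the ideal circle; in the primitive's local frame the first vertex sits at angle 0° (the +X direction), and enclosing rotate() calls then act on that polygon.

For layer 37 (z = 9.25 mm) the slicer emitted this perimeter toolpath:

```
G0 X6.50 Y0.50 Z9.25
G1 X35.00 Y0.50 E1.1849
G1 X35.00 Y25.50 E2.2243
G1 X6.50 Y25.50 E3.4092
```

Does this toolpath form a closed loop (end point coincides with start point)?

no

Start point (G0): (6.50, 0.50). End point (last G1): the path does not return to the start — open.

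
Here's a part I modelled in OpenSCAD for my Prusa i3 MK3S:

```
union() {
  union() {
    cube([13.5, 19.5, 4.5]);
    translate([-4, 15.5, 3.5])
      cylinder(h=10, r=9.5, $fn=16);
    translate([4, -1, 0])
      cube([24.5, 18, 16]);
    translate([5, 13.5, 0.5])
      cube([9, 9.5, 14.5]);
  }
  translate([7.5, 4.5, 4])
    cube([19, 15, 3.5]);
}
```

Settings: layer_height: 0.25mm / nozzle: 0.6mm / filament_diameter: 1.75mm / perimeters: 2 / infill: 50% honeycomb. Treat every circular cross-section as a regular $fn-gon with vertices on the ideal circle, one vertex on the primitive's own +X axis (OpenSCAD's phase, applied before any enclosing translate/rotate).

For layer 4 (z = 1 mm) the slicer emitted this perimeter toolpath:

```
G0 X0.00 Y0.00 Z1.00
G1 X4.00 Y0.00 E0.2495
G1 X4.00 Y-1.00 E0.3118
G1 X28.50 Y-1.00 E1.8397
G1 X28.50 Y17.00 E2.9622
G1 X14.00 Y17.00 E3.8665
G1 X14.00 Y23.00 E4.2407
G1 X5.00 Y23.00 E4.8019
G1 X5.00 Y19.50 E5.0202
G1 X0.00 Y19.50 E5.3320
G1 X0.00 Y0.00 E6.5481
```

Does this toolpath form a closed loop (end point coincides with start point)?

yes

Start point (G0): (0.00, 0.00). End point (last G1): the path returns to the start — closed.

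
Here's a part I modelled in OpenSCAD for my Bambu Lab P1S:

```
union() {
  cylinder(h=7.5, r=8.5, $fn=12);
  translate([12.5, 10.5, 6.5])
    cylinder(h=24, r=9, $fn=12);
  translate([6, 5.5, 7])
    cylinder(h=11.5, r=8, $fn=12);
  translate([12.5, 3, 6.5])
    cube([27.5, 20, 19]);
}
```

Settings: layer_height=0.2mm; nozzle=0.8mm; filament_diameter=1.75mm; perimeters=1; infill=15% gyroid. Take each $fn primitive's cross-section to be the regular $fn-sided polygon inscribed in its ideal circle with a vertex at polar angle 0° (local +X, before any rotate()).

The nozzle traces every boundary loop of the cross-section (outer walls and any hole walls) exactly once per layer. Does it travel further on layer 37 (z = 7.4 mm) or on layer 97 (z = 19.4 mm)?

Layer 37 (z = 7.4): the r=8.5 cylinder gives a regular 12-gon of circumradius 8.5 (constant along its height) (perimeter = 2·12·8.500·sin(180°/12) = 52.80 mm); the r=9 cylinder at (12.5, 10.5) gives a regular 12-gon of circumradius 9 (constant along its height) (perimeter = 2·12·9.000·sin(180°/12) = 55.90 mm); the r=8 cylinder at (6, 5.5) contributes a regular 12-gon of circumradius 8 (perimeter = 2·12·8.000·sin(180°/12) = 49.69 mm); the cube at (12.5, 3) is present — its section is the full 27.5×20 rectangle (perimeter 95.00 mm); Merging all regions: the regions partially overlap (shared area 282.08 mm²), so the edge portions inside another operand are dropped and the merged outline is re-measured after clipping — boundary = 140.06 mm. So its perimeter = 140.06 mm. Layer 97 (z = 19.4): the cylinder is not intersected at this z (z outside [0, 7.5]); the cylinder at (12.5, 10.5): section is a regular 12-gon, circumradius r=9 (perimeter = 2·12·9.000·sin(180°/12) = 55.90 mm); the cylinder at (6, 5.5) is absent (z outside [7, 18.5]); the cube at (12.5, 3) is present — its section is the full 27.5×20 rectangle (perimeter 95.00 mm); Taking the union: the regions partially overlap (shared area 117.42 mm²), so the edge portions inside another operand are dropped and the merged outline is re-measured after clipping — boundary = 106.73 mm. So its perimeter = 106.73 mm. Layer 37 is larger (140.06 vs 106.73 mm).

layer 37 (z = 7.4 mm)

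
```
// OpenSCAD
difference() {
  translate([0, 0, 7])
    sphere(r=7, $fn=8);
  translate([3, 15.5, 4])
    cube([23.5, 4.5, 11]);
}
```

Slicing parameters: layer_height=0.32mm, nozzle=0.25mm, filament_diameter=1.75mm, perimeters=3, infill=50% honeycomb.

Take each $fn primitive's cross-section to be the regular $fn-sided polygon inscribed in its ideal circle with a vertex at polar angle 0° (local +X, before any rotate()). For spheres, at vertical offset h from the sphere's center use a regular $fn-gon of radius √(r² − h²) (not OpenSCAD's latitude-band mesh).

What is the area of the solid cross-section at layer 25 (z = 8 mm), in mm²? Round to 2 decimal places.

135.76 mm²

At z = 8 mm: the r=7 sphere slices to a regular 8-gon of circumradius 6.928 (√(r²−h²) with h=1 from center) (area = (8/2)·6.928²·sin(360°/8) = 135.76 mm²); the cube at (3, 15.5) is present — its section is the full 23.5×4.5 rectangle (area 105.75 mm²); Taking the first minus the rest: starting from the r=7 sphere (135.76 mm²), the 23.5×4.5 cube at (3, 15.5) misses the remaining region (no effect) — area = 135.76 mm². Overall, the cross-section is a single solid region. Net area = 135.76 mm².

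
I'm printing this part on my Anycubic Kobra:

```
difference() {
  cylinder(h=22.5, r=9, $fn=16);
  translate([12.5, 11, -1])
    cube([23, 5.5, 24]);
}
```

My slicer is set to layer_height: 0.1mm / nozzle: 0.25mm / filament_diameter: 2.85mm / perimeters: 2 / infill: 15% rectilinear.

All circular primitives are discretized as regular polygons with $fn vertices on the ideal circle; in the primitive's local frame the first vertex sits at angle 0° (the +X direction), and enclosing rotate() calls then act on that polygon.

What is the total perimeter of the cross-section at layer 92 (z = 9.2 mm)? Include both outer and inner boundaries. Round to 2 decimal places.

56.19 mm

At z = 9.2 mm: the r=9 cylinder gives a regular 16-gon of circumradius 9 (constant along its height) (perimeter = 2·16·9.000·sin(180°/16) = 56.19 mm); the cube at (12.5, 11) (footprint 23×5.5) is included at this height (perimeter 57.00 mm); Taking the first minus the rest: starting from the r=9 cylinder, the 23×5.5 cube at (12.5, 11) misses the remaining region (no effect) — boundary = 56.19 mm. Overall, the cross-section is a single solid region. Total boundary length (outer) = 56.19 mm.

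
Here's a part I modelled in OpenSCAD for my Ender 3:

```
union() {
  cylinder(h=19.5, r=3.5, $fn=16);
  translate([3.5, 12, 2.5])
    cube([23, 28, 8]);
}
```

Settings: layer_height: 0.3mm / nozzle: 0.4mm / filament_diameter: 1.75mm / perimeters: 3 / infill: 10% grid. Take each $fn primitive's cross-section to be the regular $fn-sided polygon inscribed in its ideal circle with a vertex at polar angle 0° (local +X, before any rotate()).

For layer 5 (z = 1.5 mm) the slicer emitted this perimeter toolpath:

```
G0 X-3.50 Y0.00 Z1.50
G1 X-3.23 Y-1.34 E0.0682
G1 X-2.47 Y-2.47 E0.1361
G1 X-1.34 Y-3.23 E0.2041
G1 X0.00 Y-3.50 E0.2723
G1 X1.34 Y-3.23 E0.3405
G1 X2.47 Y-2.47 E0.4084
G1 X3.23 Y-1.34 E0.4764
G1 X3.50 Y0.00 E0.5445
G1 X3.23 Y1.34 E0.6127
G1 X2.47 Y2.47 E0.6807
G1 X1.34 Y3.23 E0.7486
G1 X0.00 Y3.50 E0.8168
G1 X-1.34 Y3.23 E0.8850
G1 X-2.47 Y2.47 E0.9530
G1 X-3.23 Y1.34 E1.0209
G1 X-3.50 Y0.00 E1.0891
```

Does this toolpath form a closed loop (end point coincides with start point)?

yes

Start point (G0): (-3.50, 0.00). End point (last G1): the path returns to the start — closed.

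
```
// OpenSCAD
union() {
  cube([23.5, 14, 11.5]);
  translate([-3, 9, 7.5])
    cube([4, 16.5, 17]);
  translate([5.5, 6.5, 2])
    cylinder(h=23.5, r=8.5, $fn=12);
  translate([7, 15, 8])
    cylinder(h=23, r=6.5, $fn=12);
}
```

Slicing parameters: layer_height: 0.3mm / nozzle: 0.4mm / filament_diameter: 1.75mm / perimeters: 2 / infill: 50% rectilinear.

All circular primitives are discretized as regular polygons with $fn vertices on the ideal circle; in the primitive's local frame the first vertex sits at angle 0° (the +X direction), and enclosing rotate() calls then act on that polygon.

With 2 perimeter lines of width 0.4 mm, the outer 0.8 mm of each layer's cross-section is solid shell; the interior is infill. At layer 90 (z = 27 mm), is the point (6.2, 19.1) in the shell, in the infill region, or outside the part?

infill

At z = 27 mm: the cube is not intersected at this z (z outside [0, 11.5]); the cube at (-3, 9) is not intersected at this z (z outside [7.5, 24.5]); the cylinder at (5.5, 6.5) does not reach this height (z outside [2, 25.5]); the cylinder at (7, 15): section is a regular 12-gon, circumradius r=6.5; Merging all regions: only the r=6.5 cylinder at (7, 15) is present, so the union is just that shape — 1 connected region. Overall, the cross-section is a single solid region. The nearest boundary edge runs (7.00, 21.50)→(3.75, 20.63); distance from the point to it = 2.11 mm. The point is inside the cross-section and 2.11 mm from the nearest boundary — more than the 0.8 mm shell width (2 × 0.4), so it's in the infill interior.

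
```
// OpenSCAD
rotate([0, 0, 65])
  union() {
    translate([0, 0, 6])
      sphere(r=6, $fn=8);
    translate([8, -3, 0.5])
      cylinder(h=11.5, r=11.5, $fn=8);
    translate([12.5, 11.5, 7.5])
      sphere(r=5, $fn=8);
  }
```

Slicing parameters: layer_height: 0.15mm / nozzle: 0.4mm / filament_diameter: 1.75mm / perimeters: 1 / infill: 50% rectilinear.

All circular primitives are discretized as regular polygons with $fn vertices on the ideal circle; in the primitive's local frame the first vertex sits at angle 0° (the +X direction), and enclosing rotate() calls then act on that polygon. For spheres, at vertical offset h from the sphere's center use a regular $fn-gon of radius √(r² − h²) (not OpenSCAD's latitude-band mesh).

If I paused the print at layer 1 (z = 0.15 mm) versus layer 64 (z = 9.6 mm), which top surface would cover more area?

layer 64 (z = 9.6 mm)

Layer 1 (z = 0.15): the r=6 sphere contributes a regular 8-gon of circumradius √(6²−5.85²) = 1.333 (area = (8/2)·1.333²·sin(360°/8) = 5.03 mm²); the cylinder at (8, -3) does not reach this height (z outside [0.5, 12]); the sphere at (12.5, 11.5) is absent (|z−center|=7.350 > r=5); Taking the union: only the r=6 sphere is present, so the union is just that shape — area = 5.03 mm²; (whole slice rotated 65° about Z — lengths, areas and connectivity unchanged). So its area = 5.03 mm². Layer 64 (z = 9.6): the r=6 sphere contributes a regular 8-gon of circumradius √(6²−3.6²) = 4.800 (area = (8/2)·4.800²·sin(360°/8) = 65.17 mm²); the r=11.5 cylinder at (8, -3) contributes a regular 8-gon of circumradius 11.5 (area = (8/2)·11.500²·sin(360°/8) = 374.06 mm²); the r=5 sphere at (12.5, 11.5) contributes a regular 8-gon of circumradius √(5²−2.1²) = 4.538 (area = (8/2)·4.538²·sin(360°/8) = 58.24 mm²); Combining (union): the regions partially overlap — summed areas 497.46 mm² minus the doubly-counted overlap 51.00 mm² gives 446.47 mm² — area = 446.47 mm²; (rotated 65° about Z; rotation is an isometry so areas/perimeters/island counts are preserved). So its area = 446.47 mm². Layer 64 is larger (446.47 vs 5.03 mm²).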